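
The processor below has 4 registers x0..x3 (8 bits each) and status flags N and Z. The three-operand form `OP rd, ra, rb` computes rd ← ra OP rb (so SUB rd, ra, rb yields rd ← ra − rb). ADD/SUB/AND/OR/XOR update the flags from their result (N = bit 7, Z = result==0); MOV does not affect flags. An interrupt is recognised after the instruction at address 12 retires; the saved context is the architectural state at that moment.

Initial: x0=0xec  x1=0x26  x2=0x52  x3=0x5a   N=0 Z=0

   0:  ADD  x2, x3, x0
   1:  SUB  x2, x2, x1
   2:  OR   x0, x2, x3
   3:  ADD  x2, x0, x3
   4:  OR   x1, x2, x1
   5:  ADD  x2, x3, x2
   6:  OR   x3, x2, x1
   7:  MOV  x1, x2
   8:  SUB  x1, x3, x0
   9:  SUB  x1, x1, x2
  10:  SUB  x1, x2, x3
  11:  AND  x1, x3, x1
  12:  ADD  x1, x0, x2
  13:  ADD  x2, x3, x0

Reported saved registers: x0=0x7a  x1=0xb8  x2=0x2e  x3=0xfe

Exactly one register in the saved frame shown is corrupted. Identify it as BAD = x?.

after  0: x0=0xec x1=0x26 x2=0x46 x3=0x5a  N=0 Z=0
after  1: x0=0xec x1=0x26 x2=0x20 x3=0x5a  N=0 Z=0
after  2: x0=0x7a x1=0x26 x2=0x20 x3=0x5a  N=0 Z=0
after  3: x0=0x7a x1=0x26 x2=0xd4 x3=0x5a  N=1 Z=0
after  4: x0=0x7a x1=0xf6 x2=0xd4 x3=0x5a  N=1 Z=0
after  5: x0=0x7a x1=0xf6 x2=0x2e x3=0x5a  N=0 Z=0
after  6: x0=0x7a x1=0xf6 x2=0x2e x3=0xfe  N=1 Z=0
after  7: x0=0x7a x1=0x2e x2=0x2e x3=0xfe  N=1 Z=0
after  8: x0=0x7a x1=0x84 x2=0x2e x3=0xfe  N=1 Z=0
after  9: x0=0x7a x1=0x56 x2=0x2e x3=0xfe  N=0 Z=0
after 10: x0=0x7a x1=0x30 x2=0x2e x3=0xfe  N=0 Z=0
after 11: x0=0x7a x1=0x30 x2=0x2e x3=0xfe  N=0 Z=0
after 12: x0=0x7a x1=0xa8 x2=0x2e x3=0xfe  N=1 Z=0
-- IRQ taken; context saved, return-PC = 13 --
mismatch: x1: reported 0xb8 vs actual 0xa8

BAD = x1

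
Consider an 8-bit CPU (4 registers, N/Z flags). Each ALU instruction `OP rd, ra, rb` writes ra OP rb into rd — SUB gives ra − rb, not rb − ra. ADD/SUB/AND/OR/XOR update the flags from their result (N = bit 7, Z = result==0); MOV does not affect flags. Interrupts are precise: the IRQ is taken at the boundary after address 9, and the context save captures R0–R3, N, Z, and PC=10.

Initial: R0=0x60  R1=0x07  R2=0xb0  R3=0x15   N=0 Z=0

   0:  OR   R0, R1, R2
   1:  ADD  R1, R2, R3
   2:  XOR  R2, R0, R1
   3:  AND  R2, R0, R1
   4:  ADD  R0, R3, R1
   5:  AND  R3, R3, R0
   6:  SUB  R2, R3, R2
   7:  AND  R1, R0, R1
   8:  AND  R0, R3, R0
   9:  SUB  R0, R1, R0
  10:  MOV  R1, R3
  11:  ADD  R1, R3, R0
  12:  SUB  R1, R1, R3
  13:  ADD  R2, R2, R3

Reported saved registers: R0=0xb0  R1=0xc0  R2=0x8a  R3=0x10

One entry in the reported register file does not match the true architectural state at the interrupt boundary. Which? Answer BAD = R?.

after  0: R0=0xb7 R1=0x07 R2=0xb0 R3=0x15  N=1 Z=0
after  1: R0=0xb7 R1=0xc5 R2=0xb0 R3=0x15  N=1 Z=0
after  2: R0=0xb7 R1=0xc5 R2=0x72 R3=0x15  N=0 Z=0
after  3: R0=0xb7 R1=0xc5 R2=0x85 R3=0x15  N=1 Z=0
after  4: R0=0xda R1=0xc5 R2=0x85 R3=0x15  N=1 Z=0
after  5: R0=0xda R1=0xc5 R2=0x85 R3=0x10  N=0 Z=0
after  6: R0=0xda R1=0xc5 R2=0x8b R3=0x10  N=1 Z=0
after  7: R0=0xda R1=0xc0 R2=0x8b R3=0x10  N=1 Z=0
after  8: R0=0x10 R1=0xc0 R2=0x8b R3=0x10  N=0 Z=0
after  9: R0=0xb0 R1=0xc0 R2=0x8b R3=0x10  N=1 Z=0
-- IRQ taken; context saved, return-PC = 10 --
mismatch: R2: reported 0x8a vs actual 0x8b

BAD = R2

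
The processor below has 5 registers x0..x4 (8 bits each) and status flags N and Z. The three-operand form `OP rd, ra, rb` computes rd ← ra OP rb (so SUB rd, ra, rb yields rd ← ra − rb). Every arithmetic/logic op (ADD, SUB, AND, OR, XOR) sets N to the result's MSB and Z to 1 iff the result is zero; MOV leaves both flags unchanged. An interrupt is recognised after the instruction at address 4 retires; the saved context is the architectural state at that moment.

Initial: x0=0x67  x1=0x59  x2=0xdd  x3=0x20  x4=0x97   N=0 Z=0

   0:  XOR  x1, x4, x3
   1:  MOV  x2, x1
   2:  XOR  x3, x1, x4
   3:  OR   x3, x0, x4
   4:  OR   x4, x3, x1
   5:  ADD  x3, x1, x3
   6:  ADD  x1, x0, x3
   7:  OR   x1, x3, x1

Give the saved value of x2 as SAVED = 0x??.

SAVED = 0xb7

after  0: x0=0x67 x1=0xb7 x2=0xdd x3=0x20 x4=0x97  N=1 Z=0
after  1: x0=0x67 x1=0xb7 x2=0xb7 x3=0x20 x4=0x97  N=1 Z=0
after  2: x0=0x67 x1=0xb7 x2=0xb7 x3=0x20 x4=0x97  N=0 Z=0
after  3: x0=0x67 x1=0xb7 x2=0xb7 x3=0xf7 x4=0x97  N=1 Z=0
after  4: x0=0x67 x1=0xb7 x2=0xb7 x3=0xf7 x4=0xf7  N=1 Z=0
-- IRQ taken; context saved, return-PC = 5 --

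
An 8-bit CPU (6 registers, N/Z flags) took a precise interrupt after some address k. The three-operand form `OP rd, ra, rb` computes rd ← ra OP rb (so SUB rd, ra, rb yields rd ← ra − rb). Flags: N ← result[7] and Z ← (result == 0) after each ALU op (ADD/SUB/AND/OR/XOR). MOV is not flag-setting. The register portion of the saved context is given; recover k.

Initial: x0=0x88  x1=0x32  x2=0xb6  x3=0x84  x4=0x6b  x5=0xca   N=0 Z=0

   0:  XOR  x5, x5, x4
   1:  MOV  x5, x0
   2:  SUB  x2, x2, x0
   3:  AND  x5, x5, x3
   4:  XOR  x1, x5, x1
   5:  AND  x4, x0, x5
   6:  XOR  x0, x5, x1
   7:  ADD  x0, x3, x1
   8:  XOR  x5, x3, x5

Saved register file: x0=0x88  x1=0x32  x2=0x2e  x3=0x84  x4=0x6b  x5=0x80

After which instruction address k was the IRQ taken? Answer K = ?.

K = 3

after  0: x0=0x88 x1=0x32 x2=0xb6 x3=0x84 x4=0x6b x5=0xa1  N=1 Z=0
after  1: x0=0x88 x1=0x32 x2=0xb6 x3=0x84 x4=0x6b x5=0x88  N=1 Z=0
after  2: x0=0x88 x1=0x32 x2=0x2e x3=0x84 x4=0x6b x5=0x88  N=0 Z=0
after  3: x0=0x88 x1=0x32 x2=0x2e x3=0x84 x4=0x6b x5=0x80  N=1 Z=0
-- IRQ taken; context saved, return-PC = 4 --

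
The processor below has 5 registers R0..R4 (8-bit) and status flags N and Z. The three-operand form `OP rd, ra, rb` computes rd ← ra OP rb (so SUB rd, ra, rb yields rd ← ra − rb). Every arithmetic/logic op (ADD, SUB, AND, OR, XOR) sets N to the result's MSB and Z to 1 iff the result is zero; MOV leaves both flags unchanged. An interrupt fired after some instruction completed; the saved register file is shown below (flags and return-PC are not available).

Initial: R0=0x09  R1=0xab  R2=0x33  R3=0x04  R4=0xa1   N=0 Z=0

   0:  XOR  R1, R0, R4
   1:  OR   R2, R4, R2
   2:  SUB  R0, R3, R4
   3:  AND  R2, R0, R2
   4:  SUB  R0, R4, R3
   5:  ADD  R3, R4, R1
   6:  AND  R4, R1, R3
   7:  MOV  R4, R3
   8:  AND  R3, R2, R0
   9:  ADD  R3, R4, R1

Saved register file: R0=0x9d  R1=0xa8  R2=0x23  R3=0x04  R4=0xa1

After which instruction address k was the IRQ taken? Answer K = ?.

after  0: R0=0x09 R1=0xa8 R2=0x33 R3=0x04 R4=0xa1  N=1 Z=0
after  1: R0=0x09 R1=0xa8 R2=0xb3 R3=0x04 R4=0xa1  N=1 Z=0
after  2: R0=0x63 R1=0xa8 R2=0xb3 R3=0x04 R4=0xa1  N=0 Z=0
after  3: R0=0x63 R1=0xa8 R2=0x23 R3=0x04 R4=0xa1  N=0 Z=0
after  4: R0=0x9d R1=0xa8 R2=0x23 R3=0x04 R4=0xa1  N=1 Z=0
-- IRQ taken; context saved, return-PC = 5 --

K = 4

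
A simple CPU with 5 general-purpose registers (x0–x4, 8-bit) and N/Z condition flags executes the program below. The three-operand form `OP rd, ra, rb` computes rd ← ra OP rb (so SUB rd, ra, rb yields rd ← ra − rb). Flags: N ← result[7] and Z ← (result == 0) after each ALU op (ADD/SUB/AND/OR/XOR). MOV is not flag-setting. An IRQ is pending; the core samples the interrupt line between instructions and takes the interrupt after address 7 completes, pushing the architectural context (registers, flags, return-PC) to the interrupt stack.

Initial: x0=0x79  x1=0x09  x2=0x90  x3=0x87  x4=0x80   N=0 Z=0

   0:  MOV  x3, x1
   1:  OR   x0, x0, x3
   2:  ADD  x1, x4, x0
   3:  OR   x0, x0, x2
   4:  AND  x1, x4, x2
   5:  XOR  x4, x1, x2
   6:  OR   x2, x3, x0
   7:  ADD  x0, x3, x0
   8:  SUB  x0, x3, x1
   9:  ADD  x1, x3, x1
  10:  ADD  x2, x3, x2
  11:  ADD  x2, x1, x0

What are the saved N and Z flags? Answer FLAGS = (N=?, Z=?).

after  0: x0=0x79 x1=0x09 x2=0x90 x3=0x09 x4=0x80  N=0 Z=0
after  1: x0=0x79 x1=0x09 x2=0x90 x3=0x09 x4=0x80  N=0 Z=0
after  2: x0=0x79 x1=0xf9 x2=0x90 x3=0x09 x4=0x80  N=1 Z=0
after  3: x0=0xf9 x1=0xf9 x2=0x90 x3=0x09 x4=0x80  N=1 Z=0
after  4: x0=0xf9 x1=0x80 x2=0x90 x3=0x09 x4=0x80  N=1 Z=0
after  5: x0=0xf9 x1=0x80 x2=0x90 x3=0x09 x4=0x10  N=0 Z=0
after  6: x0=0xf9 x1=0x80 x2=0xf9 x3=0x09 x4=0x10  N=1 Z=0
after  7: x0=0x02 x1=0x80 x2=0xf9 x3=0x09 x4=0x10  N=0 Z=0
-- IRQ taken; context saved, return-PC = 8 --

FLAGS = (N=0, Z=0)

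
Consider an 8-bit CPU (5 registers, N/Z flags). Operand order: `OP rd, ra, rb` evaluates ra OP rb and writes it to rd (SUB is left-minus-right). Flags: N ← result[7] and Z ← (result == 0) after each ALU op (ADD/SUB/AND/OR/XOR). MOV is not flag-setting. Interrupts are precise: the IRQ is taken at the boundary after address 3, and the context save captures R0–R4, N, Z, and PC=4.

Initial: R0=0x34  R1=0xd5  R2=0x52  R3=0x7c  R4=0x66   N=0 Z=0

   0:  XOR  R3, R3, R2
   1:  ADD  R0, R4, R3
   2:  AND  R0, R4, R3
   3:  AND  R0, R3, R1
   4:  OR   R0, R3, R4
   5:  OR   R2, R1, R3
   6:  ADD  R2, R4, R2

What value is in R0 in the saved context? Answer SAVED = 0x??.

after  0: R0=0x34 R1=0xd5 R2=0x52 R3=0x2e R4=0x66  N=0 Z=0
after  1: R0=0x94 R1=0xd5 R2=0x52 R3=0x2e R4=0x66  N=1 Z=0
after  2: R0=0x26 R1=0xd5 R2=0x52 R3=0x2e R4=0x66  N=0 Z=0
after  3: R0=0x04 R1=0xd5 R2=0x52 R3=0x2e R4=0x66  N=0 Z=0
-- IRQ taken; context saved, return-PC = 4 --

SAVED = 0x04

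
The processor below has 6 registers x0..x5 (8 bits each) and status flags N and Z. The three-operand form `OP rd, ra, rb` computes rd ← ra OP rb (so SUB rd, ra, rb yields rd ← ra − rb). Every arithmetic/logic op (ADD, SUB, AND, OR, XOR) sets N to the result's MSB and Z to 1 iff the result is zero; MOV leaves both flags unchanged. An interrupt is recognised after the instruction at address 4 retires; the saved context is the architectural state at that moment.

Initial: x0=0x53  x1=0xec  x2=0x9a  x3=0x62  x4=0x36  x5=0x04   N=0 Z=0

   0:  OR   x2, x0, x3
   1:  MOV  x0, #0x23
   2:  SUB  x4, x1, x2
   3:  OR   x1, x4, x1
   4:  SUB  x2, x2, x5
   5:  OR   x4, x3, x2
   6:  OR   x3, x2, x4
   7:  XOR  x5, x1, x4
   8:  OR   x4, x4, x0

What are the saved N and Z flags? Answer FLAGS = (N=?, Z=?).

FLAGS = (N=0, Z=0)

after  0: x0=0x53 x1=0xec x2=0x73 x3=0x62 x4=0x36 x5=0x04  N=0 Z=0
after  1: x0=0x23 x1=0xec x2=0x73 x3=0x62 x4=0x36 x5=0x04  N=0 Z=0
after  2: x0=0x23 x1=0xec x2=0x73 x3=0x62 x4=0x79 x5=0x04  N=0 Z=0
after  3: x0=0x23 x1=0xfd x2=0x73 x3=0x62 x4=0x79 x5=0x04  N=1 Z=0
after  4: x0=0x23 x1=0xfd x2=0x6f x3=0x62 x4=0x79 x5=0x04  N=0 Z=0
-- IRQ taken; context saved, return-PC = 5 --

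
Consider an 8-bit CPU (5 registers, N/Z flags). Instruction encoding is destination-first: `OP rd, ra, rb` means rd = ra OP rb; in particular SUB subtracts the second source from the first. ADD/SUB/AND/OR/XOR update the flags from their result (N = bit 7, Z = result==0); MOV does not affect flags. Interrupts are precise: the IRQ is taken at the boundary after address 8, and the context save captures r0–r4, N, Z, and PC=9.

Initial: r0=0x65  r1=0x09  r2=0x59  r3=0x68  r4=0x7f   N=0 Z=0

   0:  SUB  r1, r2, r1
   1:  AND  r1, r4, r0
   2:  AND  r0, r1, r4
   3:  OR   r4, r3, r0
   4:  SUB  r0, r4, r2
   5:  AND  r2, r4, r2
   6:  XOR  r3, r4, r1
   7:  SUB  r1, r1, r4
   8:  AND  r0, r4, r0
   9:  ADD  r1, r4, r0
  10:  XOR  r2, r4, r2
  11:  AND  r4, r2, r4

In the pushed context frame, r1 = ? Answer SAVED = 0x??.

SAVED = 0xf8

after  0: r0=0x65 r1=0x50 r2=0x59 r3=0x68 r4=0x7f  N=0 Z=0
after  1: r0=0x65 r1=0x65 r2=0x59 r3=0x68 r4=0x7f  N=0 Z=0
after  2: r0=0x65 r1=0x65 r2=0x59 r3=0x68 r4=0x7f  N=0 Z=0
after  3: r0=0x65 r1=0x65 r2=0x59 r3=0x68 r4=0x6d  N=0 Z=0
after  4: r0=0x14 r1=0x65 r2=0x59 r3=0x68 r4=0x6d  N=0 Z=0
after  5: r0=0x14 r1=0x65 r2=0x49 r3=0x68 r4=0x6d  N=0 Z=0
after  6: r0=0x14 r1=0x65 r2=0x49 r3=0x08 r4=0x6d  N=0 Z=0
after  7: r0=0x14 r1=0xf8 r2=0x49 r3=0x08 r4=0x6d  N=1 Z=0
after  8: r0=0x04 r1=0xf8 r2=0x49 r3=0x08 r4=0x6d  N=0 Z=0
-- IRQ taken; context saved, return-PC = 9 --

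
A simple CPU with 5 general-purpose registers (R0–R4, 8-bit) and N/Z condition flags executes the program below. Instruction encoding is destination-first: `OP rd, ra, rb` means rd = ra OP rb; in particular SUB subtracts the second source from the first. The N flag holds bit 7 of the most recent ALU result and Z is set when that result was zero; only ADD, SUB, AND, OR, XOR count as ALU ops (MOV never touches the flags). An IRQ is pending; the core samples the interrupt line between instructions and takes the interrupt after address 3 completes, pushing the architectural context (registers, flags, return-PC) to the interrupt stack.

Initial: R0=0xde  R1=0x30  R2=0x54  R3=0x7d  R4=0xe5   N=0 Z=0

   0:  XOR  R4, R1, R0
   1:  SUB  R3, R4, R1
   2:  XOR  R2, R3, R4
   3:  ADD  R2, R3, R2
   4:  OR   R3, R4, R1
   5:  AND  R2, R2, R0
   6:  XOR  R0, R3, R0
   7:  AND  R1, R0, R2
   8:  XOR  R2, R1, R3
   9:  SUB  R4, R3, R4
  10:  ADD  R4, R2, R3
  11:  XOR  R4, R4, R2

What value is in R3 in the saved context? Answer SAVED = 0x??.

after  0: R0=0xde R1=0x30 R2=0x54 R3=0x7d R4=0xee  N=1 Z=0
after  1: R0=0xde R1=0x30 R2=0x54 R3=0xbe R4=0xee  N=1 Z=0
after  2: R0=0xde R1=0x30 R2=0x50 R3=0xbe R4=0xee  N=0 Z=0
after  3: R0=0xde R1=0x30 R2=0x0e R3=0xbe R4=0xee  N=0 Z=0
-- IRQ taken; context saved, return-PC = 4 --

SAVED = 0xbe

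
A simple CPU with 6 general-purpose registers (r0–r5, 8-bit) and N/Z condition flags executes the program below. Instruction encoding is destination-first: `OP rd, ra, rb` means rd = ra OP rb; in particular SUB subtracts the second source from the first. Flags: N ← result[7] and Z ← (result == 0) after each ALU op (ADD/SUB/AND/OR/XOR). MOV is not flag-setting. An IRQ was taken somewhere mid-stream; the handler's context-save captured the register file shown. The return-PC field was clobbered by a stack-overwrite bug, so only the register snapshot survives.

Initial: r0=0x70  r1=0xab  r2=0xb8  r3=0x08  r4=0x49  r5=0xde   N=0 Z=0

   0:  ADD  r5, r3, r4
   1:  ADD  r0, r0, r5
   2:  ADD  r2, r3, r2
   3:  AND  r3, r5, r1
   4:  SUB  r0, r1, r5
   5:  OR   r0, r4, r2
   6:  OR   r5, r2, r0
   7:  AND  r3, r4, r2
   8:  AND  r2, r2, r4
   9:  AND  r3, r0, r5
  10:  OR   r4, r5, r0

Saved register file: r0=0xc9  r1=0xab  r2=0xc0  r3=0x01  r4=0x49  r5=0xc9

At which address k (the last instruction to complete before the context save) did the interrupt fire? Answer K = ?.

after  0: r0=0x70 r1=0xab r2=0xb8 r3=0x08 r4=0x49 r5=0x51  N=0 Z=0
after  1: r0=0xc1 r1=0xab r2=0xb8 r3=0x08 r4=0x49 r5=0x51  N=1 Z=0
after  2: r0=0xc1 r1=0xab r2=0xc0 r3=0x08 r4=0x49 r5=0x51  N=1 Z=0
after  3: r0=0xc1 r1=0xab r2=0xc0 r3=0x01 r4=0x49 r5=0x51  N=0 Z=0
after  4: r0=0x5a r1=0xab r2=0xc0 r3=0x01 r4=0x49 r5=0x51  N=0 Z=0
after  5: r0=0xc9 r1=0xab r2=0xc0 r3=0x01 r4=0x49 r5=0x51  N=1 Z=0
after  6: r0=0xc9 r1=0xab r2=0xc0 r3=0x01 r4=0x49 r5=0xc9  N=1 Z=0
-- IRQ taken; context saved, return-PC = 7 --

K = 6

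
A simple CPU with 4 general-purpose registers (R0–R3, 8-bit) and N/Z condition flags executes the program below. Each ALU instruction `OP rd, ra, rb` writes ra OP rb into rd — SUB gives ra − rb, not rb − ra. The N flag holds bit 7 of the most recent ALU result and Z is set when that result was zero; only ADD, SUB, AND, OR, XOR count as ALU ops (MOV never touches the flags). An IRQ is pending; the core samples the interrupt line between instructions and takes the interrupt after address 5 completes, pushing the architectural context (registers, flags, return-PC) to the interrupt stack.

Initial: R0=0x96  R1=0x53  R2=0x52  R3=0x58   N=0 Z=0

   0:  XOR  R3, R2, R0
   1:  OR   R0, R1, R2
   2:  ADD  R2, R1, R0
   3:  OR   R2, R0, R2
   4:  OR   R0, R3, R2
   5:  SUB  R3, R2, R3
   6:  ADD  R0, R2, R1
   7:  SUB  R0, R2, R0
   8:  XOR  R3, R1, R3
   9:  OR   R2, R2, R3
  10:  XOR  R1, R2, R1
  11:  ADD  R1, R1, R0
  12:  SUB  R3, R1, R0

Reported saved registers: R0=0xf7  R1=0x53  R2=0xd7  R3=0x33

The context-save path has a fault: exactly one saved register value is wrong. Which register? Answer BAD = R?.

BAD = R2

after  0: R0=0x96 R1=0x53 R2=0x52 R3=0xc4  N=1 Z=0
after  1: R0=0x53 R1=0x53 R2=0x52 R3=0xc4  N=0 Z=0
after  2: R0=0x53 R1=0x53 R2=0xa6 R3=0xc4  N=1 Z=0
after  3: R0=0x53 R1=0x53 R2=0xf7 R3=0xc4  N=1 Z=0
after  4: R0=0xf7 R1=0x53 R2=0xf7 R3=0xc4  N=1 Z=0
after  5: R0=0xf7 R1=0x53 R2=0xf7 R3=0x33  N=0 Z=0
-- IRQ taken; context saved, return-PC = 6 --
mismatch: R2: reported 0xd7 vs actual 0xf7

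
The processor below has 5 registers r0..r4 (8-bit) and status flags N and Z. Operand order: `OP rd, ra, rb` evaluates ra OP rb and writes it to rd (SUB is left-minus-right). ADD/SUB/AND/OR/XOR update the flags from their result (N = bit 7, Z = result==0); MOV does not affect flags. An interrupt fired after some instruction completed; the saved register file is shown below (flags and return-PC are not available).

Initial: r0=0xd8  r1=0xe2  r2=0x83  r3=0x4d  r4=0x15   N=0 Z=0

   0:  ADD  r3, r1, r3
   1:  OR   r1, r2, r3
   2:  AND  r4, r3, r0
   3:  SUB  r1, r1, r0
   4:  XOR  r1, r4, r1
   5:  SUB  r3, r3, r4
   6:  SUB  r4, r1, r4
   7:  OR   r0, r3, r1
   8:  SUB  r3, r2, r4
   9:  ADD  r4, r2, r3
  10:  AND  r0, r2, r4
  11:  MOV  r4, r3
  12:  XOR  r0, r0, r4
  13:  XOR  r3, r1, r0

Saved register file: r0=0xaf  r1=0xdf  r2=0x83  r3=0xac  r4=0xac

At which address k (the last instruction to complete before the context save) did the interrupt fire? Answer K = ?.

after  0: r0=0xd8 r1=0xe2 r2=0x83 r3=0x2f r4=0x15  N=0 Z=0
after  1: r0=0xd8 r1=0xaf r2=0x83 r3=0x2f r4=0x15  N=1 Z=0
after  2: r0=0xd8 r1=0xaf r2=0x83 r3=0x2f r4=0x08  N=0 Z=0
after  3: r0=0xd8 r1=0xd7 r2=0x83 r3=0x2f r4=0x08  N=1 Z=0
after  4: r0=0xd8 r1=0xdf r2=0x83 r3=0x2f r4=0x08  N=1 Z=0
after  5: r0=0xd8 r1=0xdf r2=0x83 r3=0x27 r4=0x08  N=0 Z=0
after  6: r0=0xd8 r1=0xdf r2=0x83 r3=0x27 r4=0xd7  N=1 Z=0
after  7: r0=0xff r1=0xdf r2=0x83 r3=0x27 r4=0xd7  N=1 Z=0
after  8: r0=0xff r1=0xdf r2=0x83 r3=0xac r4=0xd7  N=1 Z=0
after  9: r0=0xff r1=0xdf r2=0x83 r3=0xac r4=0x2f  N=0 Z=0
after 10: r0=0x03 r1=0xdf r2=0x83 r3=0xac r4=0x2f  N=0 Z=0
after 11: r0=0x03 r1=0xdf r2=0x83 r3=0xac r4=0xac  N=0 Z=0
after 12: r0=0xaf r1=0xdf r2=0x83 r3=0xac r4=0xac  N=1 Z=0
-- IRQ taken; context saved, return-PC = 13 --

K = 12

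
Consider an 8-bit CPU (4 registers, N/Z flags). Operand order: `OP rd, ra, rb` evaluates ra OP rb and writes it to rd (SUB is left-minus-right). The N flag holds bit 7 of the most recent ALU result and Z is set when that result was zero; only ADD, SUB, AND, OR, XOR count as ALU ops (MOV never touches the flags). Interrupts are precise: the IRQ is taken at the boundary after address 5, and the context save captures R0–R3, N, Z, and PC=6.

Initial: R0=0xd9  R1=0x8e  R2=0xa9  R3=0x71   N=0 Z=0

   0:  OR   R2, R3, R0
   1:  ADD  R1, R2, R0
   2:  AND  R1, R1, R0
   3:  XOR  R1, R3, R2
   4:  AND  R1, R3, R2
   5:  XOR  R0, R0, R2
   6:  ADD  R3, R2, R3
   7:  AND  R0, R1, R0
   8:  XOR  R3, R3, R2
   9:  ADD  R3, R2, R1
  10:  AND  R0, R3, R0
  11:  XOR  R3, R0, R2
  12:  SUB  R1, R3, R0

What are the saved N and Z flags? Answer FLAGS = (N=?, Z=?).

after  0: R0=0xd9 R1=0x8e R2=0xf9 R3=0x71  N=1 Z=0
after  1: R0=0xd9 R1=0xd2 R2=0xf9 R3=0x71  N=1 Z=0
after  2: R0=0xd9 R1=0xd0 R2=0xf9 R3=0x71  N=1 Z=0
after  3: R0=0xd9 R1=0x88 R2=0xf9 R3=0x71  N=1 Z=0
after  4: R0=0xd9 R1=0x71 R2=0xf9 R3=0x71  N=0 Z=0
after  5: R0=0x20 R1=0x71 R2=0xf9 R3=0x71  N=0 Z=0
-- IRQ taken; context saved, return-PC = 6 --

FLAGS = (N=0, Z=0)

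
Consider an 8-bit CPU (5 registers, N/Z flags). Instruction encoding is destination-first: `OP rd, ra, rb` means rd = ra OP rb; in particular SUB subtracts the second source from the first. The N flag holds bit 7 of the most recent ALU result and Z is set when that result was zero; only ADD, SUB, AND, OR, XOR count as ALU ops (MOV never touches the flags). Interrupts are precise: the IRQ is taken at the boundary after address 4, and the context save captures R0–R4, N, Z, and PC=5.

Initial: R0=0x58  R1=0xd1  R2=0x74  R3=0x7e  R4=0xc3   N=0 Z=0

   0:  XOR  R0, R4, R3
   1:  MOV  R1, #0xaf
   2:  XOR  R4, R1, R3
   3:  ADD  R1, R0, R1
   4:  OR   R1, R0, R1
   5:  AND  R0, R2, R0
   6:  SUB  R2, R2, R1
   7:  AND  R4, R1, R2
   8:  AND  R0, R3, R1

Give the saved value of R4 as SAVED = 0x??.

SAVED = 0xd1

after  0: R0=0xbd R1=0xd1 R2=0x74 R3=0x7e R4=0xc3  N=1 Z=0
after  1: R0=0xbd R1=0xaf R2=0x74 R3=0x7e R4=0xc3  N=1 Z=0
after  2: R0=0xbd R1=0xaf R2=0x74 R3=0x7e R4=0xd1  N=1 Z=0
after  3: R0=0xbd R1=0x6c R2=0x74 R3=0x7e R4=0xd1  N=0 Z=0
after  4: R0=0xbd R1=0xfd R2=0x74 R3=0x7e R4=0xd1  N=1 Z=0
-- IRQ taken; context saved, return-PC = 5 --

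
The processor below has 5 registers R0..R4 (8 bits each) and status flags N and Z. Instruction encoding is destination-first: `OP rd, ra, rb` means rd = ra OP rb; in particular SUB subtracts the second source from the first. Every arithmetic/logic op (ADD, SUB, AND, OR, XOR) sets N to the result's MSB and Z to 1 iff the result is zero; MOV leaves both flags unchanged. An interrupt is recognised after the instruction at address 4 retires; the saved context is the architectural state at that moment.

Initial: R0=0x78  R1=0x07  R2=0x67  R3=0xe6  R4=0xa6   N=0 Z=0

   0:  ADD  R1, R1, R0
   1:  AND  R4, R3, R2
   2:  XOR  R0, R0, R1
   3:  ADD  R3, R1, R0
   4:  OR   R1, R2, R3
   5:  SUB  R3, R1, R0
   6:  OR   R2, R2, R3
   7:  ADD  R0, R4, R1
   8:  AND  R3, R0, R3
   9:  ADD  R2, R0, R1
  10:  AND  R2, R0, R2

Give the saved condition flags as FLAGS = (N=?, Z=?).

FLAGS = (N=1, Z=0)

after  0: R0=0x78 R1=0x7f R2=0x67 R3=0xe6 R4=0xa6  N=0 Z=0
after  1: R0=0x78 R1=0x7f R2=0x67 R3=0xe6 R4=0x66  N=0 Z=0
after  2: R0=0x07 R1=0x7f R2=0x67 R3=0xe6 R4=0x66  N=0 Z=0
after  3: R0=0x07 R1=0x7f R2=0x67 R3=0x86 R4=0x66  N=1 Z=0
after  4: R0=0x07 R1=0xe7 R2=0x67 R3=0x86 R4=0x66  N=1 Z=0
-- IRQ taken; context saved, return-PC = 5 --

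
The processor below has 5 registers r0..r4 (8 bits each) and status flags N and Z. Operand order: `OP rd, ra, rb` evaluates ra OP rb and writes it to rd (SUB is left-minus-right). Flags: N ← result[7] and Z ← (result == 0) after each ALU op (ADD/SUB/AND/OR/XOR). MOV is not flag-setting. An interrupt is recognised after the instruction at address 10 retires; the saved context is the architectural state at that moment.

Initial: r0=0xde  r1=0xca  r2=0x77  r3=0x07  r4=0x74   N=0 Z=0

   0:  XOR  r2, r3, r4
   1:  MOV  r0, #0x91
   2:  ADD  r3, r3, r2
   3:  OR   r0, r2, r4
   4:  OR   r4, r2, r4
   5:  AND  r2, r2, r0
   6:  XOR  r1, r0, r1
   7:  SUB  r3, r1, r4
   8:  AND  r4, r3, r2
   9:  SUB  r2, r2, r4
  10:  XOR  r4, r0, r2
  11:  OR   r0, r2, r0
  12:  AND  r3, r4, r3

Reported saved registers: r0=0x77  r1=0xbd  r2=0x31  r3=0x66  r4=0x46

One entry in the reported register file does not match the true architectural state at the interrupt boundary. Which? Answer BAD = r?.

BAD = r3

after  0: r0=0xde r1=0xca r2=0x73 r3=0x07 r4=0x74  N=0 Z=0
after  1: r0=0x91 r1=0xca r2=0x73 r3=0x07 r4=0x74  N=0 Z=0
after  2: r0=0x91 r1=0xca r2=0x73 r3=0x7a r4=0x74  N=0 Z=0
after  3: r0=0x77 r1=0xca r2=0x73 r3=0x7a r4=0x74  N=0 Z=0
after  4: r0=0x77 r1=0xca r2=0x73 r3=0x7a r4=0x77  N=0 Z=0
after  5: r0=0x77 r1=0xca r2=0x73 r3=0x7a r4=0x77  N=0 Z=0
after  6: r0=0x77 r1=0xbd r2=0x73 r3=0x7a r4=0x77  N=1 Z=0
after  7: r0=0x77 r1=0xbd r2=0x73 r3=0x46 r4=0x77  N=0 Z=0
after  8: r0=0x77 r1=0xbd r2=0x73 r3=0x46 r4=0x42  N=0 Z=0
after  9: r0=0x77 r1=0xbd r2=0x31 r3=0x46 r4=0x42  N=0 Z=0
after 10: r0=0x77 r1=0xbd r2=0x31 r3=0x46 r4=0x46  N=0 Z=0
-- IRQ taken; context saved, return-PC = 11 --
mismatch: r3: reported 0x66 vs actual 0x46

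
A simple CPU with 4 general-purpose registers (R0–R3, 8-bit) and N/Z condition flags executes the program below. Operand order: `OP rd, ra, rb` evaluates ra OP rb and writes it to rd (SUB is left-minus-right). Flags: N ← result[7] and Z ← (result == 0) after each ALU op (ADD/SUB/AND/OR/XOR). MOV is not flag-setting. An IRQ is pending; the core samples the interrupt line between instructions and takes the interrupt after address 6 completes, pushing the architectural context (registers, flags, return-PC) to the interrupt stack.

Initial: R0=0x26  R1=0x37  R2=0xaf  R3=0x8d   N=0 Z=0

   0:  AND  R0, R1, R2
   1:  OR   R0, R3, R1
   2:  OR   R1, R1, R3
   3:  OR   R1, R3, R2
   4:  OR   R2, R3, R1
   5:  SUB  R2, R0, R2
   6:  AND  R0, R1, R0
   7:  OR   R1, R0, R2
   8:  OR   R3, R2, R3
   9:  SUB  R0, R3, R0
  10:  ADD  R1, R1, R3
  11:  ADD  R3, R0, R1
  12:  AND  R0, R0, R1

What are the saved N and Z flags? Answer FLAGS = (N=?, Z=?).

FLAGS = (N=1, Z=0)

after  0: R0=0x27 R1=0x37 R2=0xaf R3=0x8d  N=0 Z=0
after  1: R0=0xbf R1=0x37 R2=0xaf R3=0x8d  N=1 Z=0
after  2: R0=0xbf R1=0xbf R2=0xaf R3=0x8d  N=1 Z=0
after  3: R0=0xbf R1=0xaf R2=0xaf R3=0x8d  N=1 Z=0
after  4: R0=0xbf R1=0xaf R2=0xaf R3=0x8d  N=1 Z=0
after  5: R0=0xbf R1=0xaf R2=0x10 R3=0x8d  N=0 Z=0
after  6: R0=0xaf R1=0xaf R2=0x10 R3=0x8d  N=1 Z=0
-- IRQ taken; context saved, return-PC = 7 --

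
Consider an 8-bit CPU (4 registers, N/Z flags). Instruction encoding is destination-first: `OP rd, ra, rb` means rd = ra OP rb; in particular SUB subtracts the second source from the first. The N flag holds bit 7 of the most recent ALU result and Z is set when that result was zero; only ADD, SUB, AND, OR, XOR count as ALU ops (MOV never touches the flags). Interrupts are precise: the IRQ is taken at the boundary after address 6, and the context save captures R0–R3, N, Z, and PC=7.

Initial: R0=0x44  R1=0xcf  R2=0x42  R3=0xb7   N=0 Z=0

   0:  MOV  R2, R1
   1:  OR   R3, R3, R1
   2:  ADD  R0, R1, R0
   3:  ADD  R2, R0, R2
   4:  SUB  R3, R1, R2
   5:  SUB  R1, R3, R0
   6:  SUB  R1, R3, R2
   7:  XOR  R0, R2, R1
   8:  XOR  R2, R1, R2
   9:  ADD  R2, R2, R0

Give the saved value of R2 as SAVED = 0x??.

SAVED = 0xe2

after  0: R0=0x44 R1=0xcf R2=0xcf R3=0xb7  N=0 Z=0
after  1: R0=0x44 R1=0xcf R2=0xcf R3=0xff  N=1 Z=0
after  2: R0=0x13 R1=0xcf R2=0xcf R3=0xff  N=0 Z=0
after  3: R0=0x13 R1=0xcf R2=0xe2 R3=0xff  N=1 Z=0
after  4: R0=0x13 R1=0xcf R2=0xe2 R3=0xed  N=1 Z=0
after  5: R0=0x13 R1=0xda R2=0xe2 R3=0xed  N=1 Z=0
after  6: R0=0x13 R1=0x0b R2=0xe2 R3=0xed  N=0 Z=0
-- IRQ taken; context saved, return-PC = 7 --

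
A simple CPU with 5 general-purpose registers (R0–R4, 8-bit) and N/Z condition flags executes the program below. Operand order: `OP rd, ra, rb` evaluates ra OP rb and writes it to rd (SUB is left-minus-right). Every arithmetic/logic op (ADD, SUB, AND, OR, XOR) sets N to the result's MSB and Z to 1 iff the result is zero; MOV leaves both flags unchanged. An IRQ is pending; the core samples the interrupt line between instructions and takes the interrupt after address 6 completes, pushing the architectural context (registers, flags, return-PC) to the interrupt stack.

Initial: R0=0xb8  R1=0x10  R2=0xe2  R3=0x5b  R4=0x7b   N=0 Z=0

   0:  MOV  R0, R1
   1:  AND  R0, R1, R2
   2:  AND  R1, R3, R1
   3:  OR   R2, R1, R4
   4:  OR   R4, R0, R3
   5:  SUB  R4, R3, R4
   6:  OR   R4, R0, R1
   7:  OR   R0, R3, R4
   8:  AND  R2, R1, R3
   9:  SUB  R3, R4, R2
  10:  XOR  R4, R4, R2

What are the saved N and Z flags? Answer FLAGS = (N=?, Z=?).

FLAGS = (N=0, Z=0)

after  0: R0=0x10 R1=0x10 R2=0xe2 R3=0x5b R4=0x7b  N=0 Z=0
after  1: R0=0x00 R1=0x10 R2=0xe2 R3=0x5b R4=0x7b  N=0 Z=1
after  2: R0=0x00 R1=0x10 R2=0xe2 R3=0x5b R4=0x7b  N=0 Z=0
after  3: R0=0x00 R1=0x10 R2=0x7b R3=0x5b R4=0x7b  N=0 Z=0
after  4: R0=0x00 R1=0x10 R2=0x7b R3=0x5b R4=0x5b  N=0 Z=0
after  5: R0=0x00 R1=0x10 R2=0x7b R3=0x5b R4=0x00  N=0 Z=1
after  6: R0=0x00 R1=0x10 R2=0x7b R3=0x5b R4=0x10  N=0 Z=0
-- IRQ taken; context saved, return-PC = 7 --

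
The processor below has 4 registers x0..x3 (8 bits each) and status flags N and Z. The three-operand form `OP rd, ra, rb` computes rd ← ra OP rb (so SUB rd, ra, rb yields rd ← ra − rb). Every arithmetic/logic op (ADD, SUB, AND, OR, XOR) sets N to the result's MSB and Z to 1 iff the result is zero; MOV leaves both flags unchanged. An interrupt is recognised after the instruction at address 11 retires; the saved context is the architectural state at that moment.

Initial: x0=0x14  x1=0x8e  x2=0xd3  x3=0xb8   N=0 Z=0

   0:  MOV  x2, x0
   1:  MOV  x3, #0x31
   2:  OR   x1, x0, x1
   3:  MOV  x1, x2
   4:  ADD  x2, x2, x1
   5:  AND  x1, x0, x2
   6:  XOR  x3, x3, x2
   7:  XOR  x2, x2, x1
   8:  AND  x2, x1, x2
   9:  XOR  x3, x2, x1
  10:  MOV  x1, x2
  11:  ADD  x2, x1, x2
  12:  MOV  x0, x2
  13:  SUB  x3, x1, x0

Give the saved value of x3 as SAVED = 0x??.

after  0: x0=0x14 x1=0x8e x2=0x14 x3=0xb8  N=0 Z=0
after  1: x0=0x14 x1=0x8e x2=0x14 x3=0x31  N=0 Z=0
after  2: x0=0x14 x1=0x9e x2=0x14 x3=0x31  N=1 Z=0
after  3: x0=0x14 x1=0x14 x2=0x14 x3=0x31  N=1 Z=0
after  4: x0=0x14 x1=0x14 x2=0x28 x3=0x31  N=0 Z=0
after  5: x0=0x14 x1=0x00 x2=0x28 x3=0x31  N=0 Z=1
after  6: x0=0x14 x1=0x00 x2=0x28 x3=0x19  N=0 Z=0
after  7: x0=0x14 x1=0x00 x2=0x28 x3=0x19  N=0 Z=0
after  8: x0=0x14 x1=0x00 x2=0x00 x3=0x19  N=0 Z=1
after  9: x0=0x14 x1=0x00 x2=0x00 x3=0x00  N=0 Z=1
after 10: x0=0x14 x1=0x00 x2=0x00 x3=0x00  N=0 Z=1
after 11: x0=0x14 x1=0x00 x2=0x00 x3=0x00  N=0 Z=1
-- IRQ taken; context saved, return-PC = 12 --

SAVED = 0x00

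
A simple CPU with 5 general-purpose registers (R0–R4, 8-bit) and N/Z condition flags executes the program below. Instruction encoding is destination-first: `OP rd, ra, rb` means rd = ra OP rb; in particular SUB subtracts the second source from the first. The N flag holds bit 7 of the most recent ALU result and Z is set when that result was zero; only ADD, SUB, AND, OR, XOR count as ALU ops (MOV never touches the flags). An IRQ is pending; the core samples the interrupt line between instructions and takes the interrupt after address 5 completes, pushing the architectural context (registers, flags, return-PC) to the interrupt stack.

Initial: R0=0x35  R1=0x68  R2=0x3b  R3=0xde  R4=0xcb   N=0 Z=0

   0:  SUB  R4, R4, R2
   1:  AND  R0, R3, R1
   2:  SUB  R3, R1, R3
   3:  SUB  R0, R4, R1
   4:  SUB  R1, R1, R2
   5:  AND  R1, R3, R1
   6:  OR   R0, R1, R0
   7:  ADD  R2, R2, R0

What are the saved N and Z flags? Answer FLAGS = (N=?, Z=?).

after  0: R0=0x35 R1=0x68 R2=0x3b R3=0xde R4=0x90  N=1 Z=0
after  1: R0=0x48 R1=0x68 R2=0x3b R3=0xde R4=0x90  N=0 Z=0
after  2: R0=0x48 R1=0x68 R2=0x3b R3=0x8a R4=0x90  N=1 Z=0
after  3: R0=0x28 R1=0x68 R2=0x3b R3=0x8a R4=0x90  N=0 Z=0
after  4: R0=0x28 R1=0x2d R2=0x3b R3=0x8a R4=0x90  N=0 Z=0
after  5: R0=0x28 R1=0x08 R2=0x3b R3=0x8a R4=0x90  N=0 Z=0
-- IRQ taken; context saved, return-PC = 6 --

FLAGS = (N=0, Z=0)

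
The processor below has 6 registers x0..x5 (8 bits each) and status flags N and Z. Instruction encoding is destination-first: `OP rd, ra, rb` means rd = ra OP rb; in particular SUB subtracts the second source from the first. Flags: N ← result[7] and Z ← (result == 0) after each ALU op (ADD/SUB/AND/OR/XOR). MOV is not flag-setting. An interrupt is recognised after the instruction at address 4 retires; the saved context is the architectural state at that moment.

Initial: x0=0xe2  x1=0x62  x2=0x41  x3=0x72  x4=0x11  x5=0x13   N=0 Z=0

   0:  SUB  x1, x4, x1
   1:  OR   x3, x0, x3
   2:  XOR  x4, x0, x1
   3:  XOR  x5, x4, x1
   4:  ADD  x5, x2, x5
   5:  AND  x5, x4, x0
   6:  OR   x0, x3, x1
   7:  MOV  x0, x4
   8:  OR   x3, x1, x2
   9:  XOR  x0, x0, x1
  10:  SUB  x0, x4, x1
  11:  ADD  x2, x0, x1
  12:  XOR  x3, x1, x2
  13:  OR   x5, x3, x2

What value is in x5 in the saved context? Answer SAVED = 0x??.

after  0: x0=0xe2 x1=0xaf x2=0x41 x3=0x72 x4=0x11 x5=0x13  N=1 Z=0
after  1: x0=0xe2 x1=0xaf x2=0x41 x3=0xf2 x4=0x11 x5=0x13  N=1 Z=0
after  2: x0=0xe2 x1=0xaf x2=0x41 x3=0xf2 x4=0x4d x5=0x13  N=0 Z=0
after  3: x0=0xe2 x1=0xaf x2=0x41 x3=0xf2 x4=0x4d x5=0xe2  N=1 Z=0
after  4: x0=0xe2 x1=0xaf x2=0x41 x3=0xf2 x4=0x4d x5=0x23  N=0 Z=0
-- IRQ taken; context saved, return-PC = 5 --

SAVED = 0x23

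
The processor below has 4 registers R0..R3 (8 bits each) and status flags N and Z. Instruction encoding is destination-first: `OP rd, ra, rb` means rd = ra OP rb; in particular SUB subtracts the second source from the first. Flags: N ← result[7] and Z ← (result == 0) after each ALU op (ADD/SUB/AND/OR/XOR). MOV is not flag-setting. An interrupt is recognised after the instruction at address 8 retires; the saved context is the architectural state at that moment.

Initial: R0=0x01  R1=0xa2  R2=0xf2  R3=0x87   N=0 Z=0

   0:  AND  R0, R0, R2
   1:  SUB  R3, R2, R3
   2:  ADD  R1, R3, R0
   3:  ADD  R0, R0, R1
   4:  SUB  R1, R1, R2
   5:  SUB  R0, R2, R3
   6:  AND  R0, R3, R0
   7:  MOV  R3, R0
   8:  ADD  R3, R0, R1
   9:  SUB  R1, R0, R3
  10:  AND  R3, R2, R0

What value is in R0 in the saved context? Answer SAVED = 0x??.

SAVED = 0x03

after  0: R0=0x00 R1=0xa2 R2=0xf2 R3=0x87  N=0 Z=1
after  1: R0=0x00 R1=0xa2 R2=0xf2 R3=0x6b  N=0 Z=0
after  2: R0=0x00 R1=0x6b R2=0xf2 R3=0x6b  N=0 Z=0
after  3: R0=0x6b R1=0x6b R2=0xf2 R3=0x6b  N=0 Z=0
after  4: R0=0x6b R1=0x79 R2=0xf2 R3=0x6b  N=0 Z=0
after  5: R0=0x87 R1=0x79 R2=0xf2 R3=0x6b  N=1 Z=0
after  6: R0=0x03 R1=0x79 R2=0xf2 R3=0x6b  N=0 Z=0
after  7: R0=0x03 R1=0x79 R2=0xf2 R3=0x03  N=0 Z=0
after  8: R0=0x03 R1=0x79 R2=0xf2 R3=0x7c  N=0 Z=0
-- IRQ taken; context saved, return-PC = 9 --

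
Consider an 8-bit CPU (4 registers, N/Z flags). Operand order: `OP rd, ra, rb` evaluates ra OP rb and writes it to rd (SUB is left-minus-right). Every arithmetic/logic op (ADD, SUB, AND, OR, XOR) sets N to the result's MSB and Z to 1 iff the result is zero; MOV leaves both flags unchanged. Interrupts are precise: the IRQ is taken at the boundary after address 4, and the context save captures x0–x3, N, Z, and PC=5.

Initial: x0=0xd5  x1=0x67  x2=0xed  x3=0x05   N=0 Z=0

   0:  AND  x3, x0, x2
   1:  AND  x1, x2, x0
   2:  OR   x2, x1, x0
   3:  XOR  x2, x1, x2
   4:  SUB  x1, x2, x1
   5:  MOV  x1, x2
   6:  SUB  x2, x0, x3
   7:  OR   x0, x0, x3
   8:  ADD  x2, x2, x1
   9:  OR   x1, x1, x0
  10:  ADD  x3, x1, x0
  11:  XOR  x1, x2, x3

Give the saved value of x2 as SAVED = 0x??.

after  0: x0=0xd5 x1=0x67 x2=0xed x3=0xc5  N=1 Z=0
after  1: x0=0xd5 x1=0xc5 x2=0xed x3=0xc5  N=1 Z=0
after  2: x0=0xd5 x1=0xc5 x2=0xd5 x3=0xc5  N=1 Z=0
after  3: x0=0xd5 x1=0xc5 x2=0x10 x3=0xc5  N=0 Z=0
after  4: x0=0xd5 x1=0x4b x2=0x10 x3=0xc5  N=0 Z=0
-- IRQ taken; context saved, return-PC = 5 --

SAVED = 0x10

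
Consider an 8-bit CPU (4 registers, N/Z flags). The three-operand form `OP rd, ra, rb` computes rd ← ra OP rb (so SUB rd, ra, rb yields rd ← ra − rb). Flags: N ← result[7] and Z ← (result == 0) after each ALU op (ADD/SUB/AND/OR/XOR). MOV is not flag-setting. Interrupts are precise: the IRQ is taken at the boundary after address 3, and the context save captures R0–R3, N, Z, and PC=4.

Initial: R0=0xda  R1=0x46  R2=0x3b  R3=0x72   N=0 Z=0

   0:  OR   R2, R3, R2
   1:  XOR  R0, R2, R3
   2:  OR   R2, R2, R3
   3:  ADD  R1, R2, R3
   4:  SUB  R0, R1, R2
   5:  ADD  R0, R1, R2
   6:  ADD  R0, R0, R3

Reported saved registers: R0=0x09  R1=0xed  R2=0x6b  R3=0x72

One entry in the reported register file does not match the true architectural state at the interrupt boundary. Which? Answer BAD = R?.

BAD = R2

after  0: R0=0xda R1=0x46 R2=0x7b R3=0x72  N=0 Z=0
after  1: R0=0x09 R1=0x46 R2=0x7b R3=0x72  N=0 Z=0
after  2: R0=0x09 R1=0x46 R2=0x7b R3=0x72  N=0 Z=0
after  3: R0=0x09 R1=0xed R2=0x7b R3=0x72  N=1 Z=0
-- IRQ taken; context saved, return-PC = 4 --
mismatch: R2: reported 0x6b vs actual 0x7b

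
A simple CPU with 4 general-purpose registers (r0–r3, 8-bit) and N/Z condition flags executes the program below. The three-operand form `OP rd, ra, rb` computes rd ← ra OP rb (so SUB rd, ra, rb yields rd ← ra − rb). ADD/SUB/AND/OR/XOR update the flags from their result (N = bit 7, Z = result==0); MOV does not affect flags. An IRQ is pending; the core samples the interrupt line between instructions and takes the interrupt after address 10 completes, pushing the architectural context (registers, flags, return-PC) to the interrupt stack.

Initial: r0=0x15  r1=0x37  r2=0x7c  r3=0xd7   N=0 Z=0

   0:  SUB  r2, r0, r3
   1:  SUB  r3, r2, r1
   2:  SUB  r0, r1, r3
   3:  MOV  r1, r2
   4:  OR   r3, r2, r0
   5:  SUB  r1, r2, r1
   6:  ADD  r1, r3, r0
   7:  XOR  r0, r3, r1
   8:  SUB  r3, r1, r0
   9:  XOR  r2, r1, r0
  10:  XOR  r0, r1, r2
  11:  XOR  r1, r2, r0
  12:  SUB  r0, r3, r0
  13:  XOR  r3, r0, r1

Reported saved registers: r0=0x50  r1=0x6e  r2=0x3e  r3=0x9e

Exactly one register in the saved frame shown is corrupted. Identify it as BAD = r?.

BAD = r3

after  0: r0=0x15 r1=0x37 r2=0x3e r3=0xd7  N=0 Z=0
after  1: r0=0x15 r1=0x37 r2=0x3e r3=0x07  N=0 Z=0
after  2: r0=0x30 r1=0x37 r2=0x3e r3=0x07  N=0 Z=0
after  3: r0=0x30 r1=0x3e r2=0x3e r3=0x07  N=0 Z=0
after  4: r0=0x30 r1=0x3e r2=0x3e r3=0x3e  N=0 Z=0
after  5: r0=0x30 r1=0x00 r2=0x3e r3=0x3e  N=0 Z=1
after  6: r0=0x30 r1=0x6e r2=0x3e r3=0x3e  N=0 Z=0
after  7: r0=0x50 r1=0x6e r2=0x3e r3=0x3e  N=0 Z=0
after  8: r0=0x50 r1=0x6e r2=0x3e r3=0x1e  N=0 Z=0
after  9: r0=0x50 r1=0x6e r2=0x3e r3=0x1e  N=0 Z=0
after 10: r0=0x50 r1=0x6e r2=0x3e r3=0x1e  N=0 Z=0
-- IRQ taken; context saved, return-PC = 11 --
mismatch: r3: reported 0x9e vs actual 0x1e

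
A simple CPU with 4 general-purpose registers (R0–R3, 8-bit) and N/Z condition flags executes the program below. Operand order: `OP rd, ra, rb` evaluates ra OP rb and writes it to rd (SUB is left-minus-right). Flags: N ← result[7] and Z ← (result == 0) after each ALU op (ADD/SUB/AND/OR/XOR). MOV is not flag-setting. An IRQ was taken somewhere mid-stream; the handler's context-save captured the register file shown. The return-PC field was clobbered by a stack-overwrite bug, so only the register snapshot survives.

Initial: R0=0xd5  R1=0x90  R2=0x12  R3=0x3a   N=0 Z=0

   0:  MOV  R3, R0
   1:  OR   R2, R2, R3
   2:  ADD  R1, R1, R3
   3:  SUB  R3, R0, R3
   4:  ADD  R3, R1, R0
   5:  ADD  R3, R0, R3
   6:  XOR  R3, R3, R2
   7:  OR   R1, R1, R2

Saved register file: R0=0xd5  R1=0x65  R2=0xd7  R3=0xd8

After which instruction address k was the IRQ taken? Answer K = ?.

after  0: R0=0xd5 R1=0x90 R2=0x12 R3=0xd5  N=0 Z=0
after  1: R0=0xd5 R1=0x90 R2=0xd7 R3=0xd5  N=1 Z=0
after  2: R0=0xd5 R1=0x65 R2=0xd7 R3=0xd5  N=0 Z=0
after  3: R0=0xd5 R1=0x65 R2=0xd7 R3=0x00  N=0 Z=1
after  4: R0=0xd5 R1=0x65 R2=0xd7 R3=0x3a  N=0 Z=0
after  5: R0=0xd5 R1=0x65 R2=0xd7 R3=0x0f  N=0 Z=0
after  6: R0=0xd5 R1=0x65 R2=0xd7 R3=0xd8  N=1 Z=0
-- IRQ taken; context saved, return-PC = 7 --

K = 6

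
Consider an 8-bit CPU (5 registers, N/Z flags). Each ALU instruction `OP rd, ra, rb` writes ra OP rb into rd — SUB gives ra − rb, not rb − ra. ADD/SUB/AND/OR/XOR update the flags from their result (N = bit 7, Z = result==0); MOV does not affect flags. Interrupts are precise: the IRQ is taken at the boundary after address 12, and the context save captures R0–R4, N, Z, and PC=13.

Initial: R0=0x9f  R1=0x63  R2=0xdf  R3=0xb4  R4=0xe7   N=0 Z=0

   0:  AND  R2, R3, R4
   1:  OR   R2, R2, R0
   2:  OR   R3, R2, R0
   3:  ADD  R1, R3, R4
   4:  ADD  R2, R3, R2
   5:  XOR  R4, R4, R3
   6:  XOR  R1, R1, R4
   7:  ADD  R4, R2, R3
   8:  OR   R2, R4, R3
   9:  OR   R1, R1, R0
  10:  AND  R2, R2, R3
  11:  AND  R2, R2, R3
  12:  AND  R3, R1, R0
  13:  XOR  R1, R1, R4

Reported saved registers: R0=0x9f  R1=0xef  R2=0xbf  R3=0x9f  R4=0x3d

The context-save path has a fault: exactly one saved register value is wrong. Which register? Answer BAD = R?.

BAD = R1

after  0: R0=0x9f R1=0x63 R2=0xa4 R3=0xb4 R4=0xe7  N=1 Z=0
after  1: R0=0x9f R1=0x63 R2=0xbf R3=0xb4 R4=0xe7  N=1 Z=0
after  2: R0=0x9f R1=0x63 R2=0xbf R3=0xbf R4=0xe7  N=1 Z=0
after  3: R0=0x9f R1=0xa6 R2=0xbf R3=0xbf R4=0xe7  N=1 Z=0
after  4: R0=0x9f R1=0xa6 R2=0x7e R3=0xbf R4=0xe7  N=0 Z=0
after  5: R0=0x9f R1=0xa6 R2=0x7e R3=0xbf R4=0x58  N=0 Z=0
after  6: R0=0x9f R1=0xfe R2=0x7e R3=0xbf R4=0x58  N=1 Z=0
after  7: R0=0x9f R1=0xfe R2=0x7e R3=0xbf R4=0x3d  N=0 Z=0
after  8: R0=0x9f R1=0xfe R2=0xbf R3=0xbf R4=0x3d  N=1 Z=0
after  9: R0=0x9f R1=0xff R2=0xbf R3=0xbf R4=0x3d  N=1 Z=0
after 10: R0=0x9f R1=0xff R2=0xbf R3=0xbf R4=0x3d  N=1 Z=0
after 11: R0=0x9f R1=0xff R2=0xbf R3=0xbf R4=0x3d  N=1 Z=0
after 12: R0=0x9f R1=0xff R2=0xbf R3=0x9f R4=0x3d  N=1 Z=0
-- IRQ taken; context saved, return-PC = 13 --
mismatch: R1: reported 0xef vs actual 0xff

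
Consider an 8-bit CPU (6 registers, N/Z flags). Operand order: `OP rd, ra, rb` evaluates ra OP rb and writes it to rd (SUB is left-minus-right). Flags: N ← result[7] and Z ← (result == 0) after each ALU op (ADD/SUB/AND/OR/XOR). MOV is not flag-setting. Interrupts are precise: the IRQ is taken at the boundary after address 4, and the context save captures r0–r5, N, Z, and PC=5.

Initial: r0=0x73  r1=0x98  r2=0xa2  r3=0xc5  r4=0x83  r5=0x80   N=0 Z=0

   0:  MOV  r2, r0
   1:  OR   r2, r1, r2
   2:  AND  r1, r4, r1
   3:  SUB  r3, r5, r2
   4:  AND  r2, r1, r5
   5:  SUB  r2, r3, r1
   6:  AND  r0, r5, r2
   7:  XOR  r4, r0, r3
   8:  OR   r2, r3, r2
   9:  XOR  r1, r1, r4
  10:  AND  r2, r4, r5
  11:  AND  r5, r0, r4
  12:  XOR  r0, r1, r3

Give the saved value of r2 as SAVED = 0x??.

after  0: r0=0x73 r1=0x98 r2=0x73 r3=0xc5 r4=0x83 r5=0x80  N=0 Z=0
after  1: r0=0x73 r1=0x98 r2=0xfb r3=0xc5 r4=0x83 r5=0x80  N=1 Z=0
after  2: r0=0x73 r1=0x80 r2=0xfb r3=0xc5 r4=0x83 r5=0x80  N=1 Z=0
after  3: r0=0x73 r1=0x80 r2=0xfb r3=0x85 r4=0x83 r5=0x80  N=1 Z=0
after  4: r0=0x73 r1=0x80 r2=0x80 r3=0x85 r4=0x83 r5=0x80  N=1 Z=0
-- IRQ taken; context saved, return-PC = 5 --

SAVED = 0x80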